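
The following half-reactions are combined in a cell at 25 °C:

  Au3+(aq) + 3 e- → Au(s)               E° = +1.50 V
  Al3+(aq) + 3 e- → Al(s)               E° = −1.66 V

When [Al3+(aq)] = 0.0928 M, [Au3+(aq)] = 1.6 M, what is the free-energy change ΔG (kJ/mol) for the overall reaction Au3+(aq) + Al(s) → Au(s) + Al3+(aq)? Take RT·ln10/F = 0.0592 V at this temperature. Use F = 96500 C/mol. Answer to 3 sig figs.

−922 kJ/mol

The standard cell potential is +1.50 − (−1.66) = +3.16 V, with n = 3 electrons in the balanced equation.
Q = [Al3+(aq)] / [Au3+(aq)] = 0.058, so log Q = −1.237 and E = +3.16 − (0.0592/3)(−1.237) = +3.1844 V.
ΔG = −nFE = −(3)(96500)(+3.1844) J/mol = −922 kJ/mol.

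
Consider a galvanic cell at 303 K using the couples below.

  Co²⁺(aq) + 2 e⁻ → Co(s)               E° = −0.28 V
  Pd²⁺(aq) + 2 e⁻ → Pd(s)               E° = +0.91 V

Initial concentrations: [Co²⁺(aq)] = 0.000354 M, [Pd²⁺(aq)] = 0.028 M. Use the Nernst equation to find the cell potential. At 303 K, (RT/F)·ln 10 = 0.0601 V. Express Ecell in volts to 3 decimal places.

+1.247 V

The Pd²⁺/Pd couple has the more positive E°, so it is the cathode; Co²⁺/Co is the anode.
E°cell = +0.91 − (−0.28) = +1.19 V, with n = 2 electrons transferred.
Balancing gives Pd²⁺(aq) + Co(s) → Pd(s) + Co²⁺(aq); hence Q = [Co²⁺(aq)] / [Pd²⁺(aq)] = 0.0126 (log Q = −1.898).
Applying E = E° − (RT ln10/nF)·log Q gives +1.19 − (0.0601/2)(−1.898) = +1.247 V.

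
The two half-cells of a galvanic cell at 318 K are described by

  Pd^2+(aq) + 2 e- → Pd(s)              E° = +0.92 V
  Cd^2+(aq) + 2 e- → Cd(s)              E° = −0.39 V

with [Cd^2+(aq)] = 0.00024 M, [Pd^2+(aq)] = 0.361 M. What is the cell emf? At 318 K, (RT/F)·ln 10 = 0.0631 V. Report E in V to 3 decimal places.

+1.410 V

Since E°(Pd²⁺/Pd) > E°(Cd²⁺/Cd), Pd²⁺/Pd serves as the cathode.
E°cell = +0.92 − (−0.39) = +1.31 V, with n = 2 electrons transferred.
Balancing gives Pd^2+(aq) + Cd(s) → Pd(s) + Cd^2+(aq); hence Q = [Cd^2+(aq)] / [Pd^2+(aq)] = 0.000665 (log Q = −3.177).
E = E° − (0.0631/n)·log Q = +1.31 − (0.0631/2)(−3.177) = +1.410 V.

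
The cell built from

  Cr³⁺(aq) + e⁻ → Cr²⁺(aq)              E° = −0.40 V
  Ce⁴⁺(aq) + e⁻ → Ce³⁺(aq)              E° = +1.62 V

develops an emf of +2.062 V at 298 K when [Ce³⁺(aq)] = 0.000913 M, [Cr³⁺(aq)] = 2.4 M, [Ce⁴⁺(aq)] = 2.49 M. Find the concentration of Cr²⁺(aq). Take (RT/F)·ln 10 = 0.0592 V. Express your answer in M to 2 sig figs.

Ce⁴⁺/Ce³⁺ is the cathode (higher E°); E°cell = +1.62 − (−0.40) = +2.02 V with n = 1.
Since E = E° − (0.0592/n)·log Q, log Q = n(E° − E)/0.0592 = −0.709.
Balancing electrons gives Ce⁴⁺(aq) + Cr²⁺(aq) → Ce³⁺(aq) + Cr³⁺(aq); thus Q = ([Ce³⁺(aq)]·[Cr³⁺(aq)]) / ([Ce⁴⁺(aq)]·[Cr²⁺(aq)]).
Solving for the unknown gives log [Cr²⁺(aq)] = −2.347, so [Cr²⁺(aq)] ≈ 0.0045 M.

0.0045 M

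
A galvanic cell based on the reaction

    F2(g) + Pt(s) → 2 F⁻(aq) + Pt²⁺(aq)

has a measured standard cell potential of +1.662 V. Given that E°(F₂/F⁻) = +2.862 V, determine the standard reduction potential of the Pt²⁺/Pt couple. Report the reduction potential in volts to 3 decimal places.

In the reaction as written the F₂/F⁻ couple is reduced (cathode) and Pt²⁺/Pt is oxidized (anode), so E°cell = E°(F₂/F⁻) − E°(Pt²⁺/Pt).
E°(Pt²⁺/Pt) = E°(cathode) − E°cell = +2.862 − (+1.662) = +1.200 V.

+1.200 V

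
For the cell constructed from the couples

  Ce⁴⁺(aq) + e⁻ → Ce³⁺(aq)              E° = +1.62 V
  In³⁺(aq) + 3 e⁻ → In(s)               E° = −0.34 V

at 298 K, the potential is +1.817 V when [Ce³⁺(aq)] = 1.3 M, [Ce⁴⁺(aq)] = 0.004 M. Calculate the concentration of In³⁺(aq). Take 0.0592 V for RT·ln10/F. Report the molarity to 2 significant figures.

Ce⁴⁺/Ce³⁺ is the cathode (higher E°); E°cell = +1.62 − (−0.34) = +1.96 V with n = 3.
Since E = E° − (0.0592/n)·log Q, log Q = n(E° − E)/0.0592 = 7.247.
For 3 Ce⁴⁺(aq) + In(s) → 3 Ce³⁺(aq) + In³⁺(aq), the reaction quotient is Q = ([Ce³⁺(aq)]^3·[In³⁺(aq)]) / [Ce⁴⁺(aq)]^3.
Isolating [In³⁺(aq)] in Q = 10^{7.247} yields log [In³⁺(aq)] = −0.289, i.e. 0.51 M.

0.51 M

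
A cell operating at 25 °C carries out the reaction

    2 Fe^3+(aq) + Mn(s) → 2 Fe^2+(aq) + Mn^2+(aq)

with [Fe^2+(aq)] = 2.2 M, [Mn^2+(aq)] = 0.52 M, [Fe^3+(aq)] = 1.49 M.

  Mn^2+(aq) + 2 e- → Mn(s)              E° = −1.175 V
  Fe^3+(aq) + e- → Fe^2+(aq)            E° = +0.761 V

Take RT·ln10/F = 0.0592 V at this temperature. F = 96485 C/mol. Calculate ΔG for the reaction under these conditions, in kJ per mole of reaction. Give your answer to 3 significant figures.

−373 kJ/mol

E°cell = +0.761 − (−1.175) = +1.936 V; the balanced reaction transfers n = 2 electrons.
Q = ([Fe^2+(aq)]^2·[Mn^2+(aq)]) / [Fe^3+(aq)]^2 = 1.13, so log Q = 0.054 and E = +1.936 − (0.0592/2)(0.054) = +1.9344 V.
Finally ΔG = −nFE = −(2)(96485 C/mol)(+1.9344 V) = −373 kJ/mol.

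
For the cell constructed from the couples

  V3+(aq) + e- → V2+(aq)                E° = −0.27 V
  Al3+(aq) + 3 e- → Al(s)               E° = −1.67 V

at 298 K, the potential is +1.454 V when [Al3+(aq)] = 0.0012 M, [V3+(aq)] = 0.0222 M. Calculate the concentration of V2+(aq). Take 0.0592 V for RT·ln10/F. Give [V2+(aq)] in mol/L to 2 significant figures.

0.026 M

With V³⁺/V²⁺ at the cathode and Al³⁺/Al at the anode, E°cell = −0.27 − (−1.67) = +1.40 V (n = 3).
From the Nernst equation, log Q = n(E° − E)/0.0592 = 3·(+1.40 − (+1.454))/0.0592 = −2.736.
Balancing electrons gives 3 V3+(aq) + Al(s) → 3 V2+(aq) + Al3+(aq); thus Q = ([V2+(aq)]^3·[Al3+(aq)]) / [V3+(aq)]^3.
Solving for the unknown gives log [V2+(aq)] = −1.592, so [V2+(aq)] ≈ 0.026 M.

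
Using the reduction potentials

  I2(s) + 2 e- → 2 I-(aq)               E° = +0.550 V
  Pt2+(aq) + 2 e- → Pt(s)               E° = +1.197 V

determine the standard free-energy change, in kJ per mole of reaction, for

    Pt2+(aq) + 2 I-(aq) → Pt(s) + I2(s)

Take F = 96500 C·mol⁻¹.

In the reaction as written Pt2+(aq) is reduced, so the Pt²⁺/Pt couple is the cathode and I₂/I⁻ is the anode.
E°cell = +1.197 − (+0.550) = +0.647 V; balancing electrons gives n = 2.
ΔG° = −nFE°cell = −(2)(96500)(+0.647) J/mol = −125 kJ/mol.

−125 kJ/mol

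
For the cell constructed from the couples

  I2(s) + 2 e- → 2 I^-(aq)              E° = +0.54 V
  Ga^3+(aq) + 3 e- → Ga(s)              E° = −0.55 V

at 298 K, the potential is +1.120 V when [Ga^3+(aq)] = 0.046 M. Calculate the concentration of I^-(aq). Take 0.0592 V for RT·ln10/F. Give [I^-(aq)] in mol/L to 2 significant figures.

0.87 M

The I₂/I⁻ couple has the larger reduction potential, so it is the cathode: E°cell = +0.54 − (−0.55) = +1.09 V and n = 6.
From the Nernst equation, log Q = n(E° − E)/0.0592 = 6·(+1.09 − (+1.120))/0.0592 = −3.041.
Balancing electrons gives 3 I2(s) + 2 Ga(s) → 6 I^-(aq) + 2 Ga^3+(aq); thus Q = [I^-(aq)]^6·[Ga^3+(aq)]^2.
Substituting the known concentrations and solving, log [I^-(aq)] = −0.061 and [I^-(aq)] = 0.87 M.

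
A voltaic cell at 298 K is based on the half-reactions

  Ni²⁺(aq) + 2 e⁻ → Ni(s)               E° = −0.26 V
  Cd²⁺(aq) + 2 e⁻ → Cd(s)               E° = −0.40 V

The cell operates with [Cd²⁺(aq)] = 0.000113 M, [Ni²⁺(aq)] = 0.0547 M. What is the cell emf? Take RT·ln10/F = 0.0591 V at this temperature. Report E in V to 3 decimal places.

+0.219 V

The Ni²⁺/Ni couple has the more positive E°, so it is the cathode; Cd²⁺/Cd is the anode.
E°cell = −0.26 − (−0.40) = +0.14 V, with n = 2 electrons transferred.
Balancing gives Ni²⁺(aq) + Cd(s) → Ni(s) + Cd²⁺(aq); hence Q = [Cd²⁺(aq)] / [Ni²⁺(aq)] = 0.00207 (log Q = −2.685).
Applying E = E° − (RT ln10/nF)·log Q gives +0.14 − (0.0591/2)(−2.685) = +0.219 V.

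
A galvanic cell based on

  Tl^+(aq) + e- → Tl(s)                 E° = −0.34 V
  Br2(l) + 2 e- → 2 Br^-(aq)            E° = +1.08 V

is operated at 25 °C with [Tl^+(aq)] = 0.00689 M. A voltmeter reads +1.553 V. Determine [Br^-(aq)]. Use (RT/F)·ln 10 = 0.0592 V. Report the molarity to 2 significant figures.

The Br₂/Br⁻ couple has the larger reduction potential, so it is the cathode: E°cell = +1.08 − (−0.34) = +1.42 V and n = 2.
Rearranging E = E° − (0.0592/n)·log Q gives log Q = 2(+1.42 − (+1.553))/0.0592 = −4.493.
Balancing electrons gives Br2(l) + 2 Tl(s) → 2 Br^-(aq) + 2 Tl^+(aq); thus Q = [Br^-(aq)]^2·[Tl^+(aq)]^2.
Solving for the unknown gives log [Br^-(aq)] = −0.085, so [Br^-(aq)] ≈ 0.82 M.

0.82 M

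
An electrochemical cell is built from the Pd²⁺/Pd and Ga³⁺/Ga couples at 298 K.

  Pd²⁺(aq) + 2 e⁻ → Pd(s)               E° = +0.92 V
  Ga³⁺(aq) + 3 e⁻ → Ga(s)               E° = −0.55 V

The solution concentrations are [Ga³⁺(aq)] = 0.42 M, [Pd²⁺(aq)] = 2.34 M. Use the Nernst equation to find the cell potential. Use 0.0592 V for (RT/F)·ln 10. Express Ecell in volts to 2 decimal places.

+1.49 V

Pd²⁺/Pd is reduced (cathode, E° = +0.92 V) and Ga³⁺/Ga is oxidized (anode).
E°cell = E°cat − E°an = +0.92 − (−0.55) = +1.47 V; n = 6.
For the overall reaction 3 Pd²⁺(aq) + 2 Ga(s) → 3 Pd(s) + 2 Ga³⁺(aq), Q = [Ga³⁺(aq)]^2 / [Pd²⁺(aq)]^3 = 0.0138, giving log Q = −1.861.
Applying E = E° − (RT ln10/nF)·log Q gives +1.47 − (0.0592/6)(−1.861) = +1.49 V.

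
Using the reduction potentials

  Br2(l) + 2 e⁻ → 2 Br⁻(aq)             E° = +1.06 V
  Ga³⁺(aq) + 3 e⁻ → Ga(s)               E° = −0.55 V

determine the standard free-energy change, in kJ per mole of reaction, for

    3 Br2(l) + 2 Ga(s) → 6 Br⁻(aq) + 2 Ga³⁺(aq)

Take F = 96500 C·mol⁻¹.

−932 kJ/mol

In the reaction as written Br2(l) is reduced, so the Br₂/Br⁻ couple is the cathode and Ga³⁺/Ga is the anode.
E°cell = +1.06 − (−0.55) = +1.61 V; balancing electrons gives n = 6.
ΔG° = −nFE°cell = −(6)(96500)(+1.61) J/mol = −932 kJ/mol.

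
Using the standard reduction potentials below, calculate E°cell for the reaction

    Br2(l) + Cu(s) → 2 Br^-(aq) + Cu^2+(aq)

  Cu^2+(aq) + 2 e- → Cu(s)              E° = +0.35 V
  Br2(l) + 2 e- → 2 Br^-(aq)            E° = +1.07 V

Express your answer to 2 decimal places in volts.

+0.72 V

In the reaction as written, Br2(l) is reduced (cathode) and Cu^2+(aq) is produced by oxidation at the anode.
E°cell = E°(cathode) − E°(anode) = +1.07 − (+0.35) = +0.72 V.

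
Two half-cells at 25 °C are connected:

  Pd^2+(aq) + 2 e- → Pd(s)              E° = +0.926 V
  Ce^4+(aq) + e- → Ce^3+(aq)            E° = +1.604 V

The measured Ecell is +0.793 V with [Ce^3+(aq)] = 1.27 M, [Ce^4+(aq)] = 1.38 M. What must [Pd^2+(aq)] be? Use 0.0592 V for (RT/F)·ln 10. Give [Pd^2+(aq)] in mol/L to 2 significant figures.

The Ce⁴⁺/Ce³⁺ couple has the larger reduction potential, so it is the cathode: E°cell = +1.604 − (+0.926) = +0.678 V and n = 2.
Rearranging E = E° − (0.0592/n)·log Q gives log Q = 2(+0.678 − (+0.793))/0.0592 = −3.885.
Balancing electrons gives 2 Ce^4+(aq) + Pd(s) → 2 Ce^3+(aq) + Pd^2+(aq); thus Q = ([Ce^3+(aq)]^2·[Pd^2+(aq)]) / [Ce^4+(aq)]^2.
Substituting the known concentrations and solving, log [Pd^2+(aq)] = −3.813 and [Pd^2+(aq)] = 0.00015 M.

0.00015 M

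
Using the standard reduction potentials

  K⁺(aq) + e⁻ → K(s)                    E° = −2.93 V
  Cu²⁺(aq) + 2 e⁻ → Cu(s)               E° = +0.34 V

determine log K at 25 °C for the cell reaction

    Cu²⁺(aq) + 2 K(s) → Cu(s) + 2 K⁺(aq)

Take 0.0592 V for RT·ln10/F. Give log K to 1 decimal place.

log K = 110.5

The Cu²⁺/Cu couple is reduced (cathode); E°cell = +0.34 − (−2.93) = +3.27 V with n = 2.
At equilibrium E = 0, so log K = nE°cell / 0.0592 = (2)(+3.27) / 0.0592 = 110.5.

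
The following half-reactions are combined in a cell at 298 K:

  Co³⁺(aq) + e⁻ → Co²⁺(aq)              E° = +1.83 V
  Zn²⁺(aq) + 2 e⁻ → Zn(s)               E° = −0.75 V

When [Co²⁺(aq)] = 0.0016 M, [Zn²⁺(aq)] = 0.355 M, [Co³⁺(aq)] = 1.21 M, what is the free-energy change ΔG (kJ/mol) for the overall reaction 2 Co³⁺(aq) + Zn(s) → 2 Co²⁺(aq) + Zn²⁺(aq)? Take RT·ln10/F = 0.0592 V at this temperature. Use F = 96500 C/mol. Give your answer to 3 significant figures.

The standard cell potential is +1.83 − (−0.75) = +2.58 V, with n = 2 electrons in the balanced equation.
Here Q = ([Co²⁺(aq)]^2·[Zn²⁺(aq)]) / [Co³⁺(aq)]^2 = 6.21×10^−7 (log Q = −6.207), giving E = +2.58 − (0.0592/2)·(−6.207) = +2.7637 V.
ΔG = −nFE = −(2)(96500)(+2.7637) J/mol = −533 kJ/mol.

−533 kJ/mol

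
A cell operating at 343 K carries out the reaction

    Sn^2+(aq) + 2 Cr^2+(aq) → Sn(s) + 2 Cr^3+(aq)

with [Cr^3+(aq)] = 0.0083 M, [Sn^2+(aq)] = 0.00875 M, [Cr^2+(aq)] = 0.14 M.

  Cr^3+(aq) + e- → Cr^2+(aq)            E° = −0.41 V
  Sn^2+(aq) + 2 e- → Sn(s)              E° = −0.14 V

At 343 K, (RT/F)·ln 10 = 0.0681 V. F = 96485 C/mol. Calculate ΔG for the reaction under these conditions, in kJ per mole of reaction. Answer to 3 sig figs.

The standard cell potential is −0.14 − (−0.41) = +0.27 V, with n = 2 electrons in the balanced equation.
Here Q = [Cr^3+(aq)]^2 / ([Sn^2+(aq)]·[Cr^2+(aq)]^2) = 0.402 (log Q = −0.396), giving E = +0.27 − (0.0681/2)·(−0.396) = +0.2835 V.
Finally ΔG = −nFE = −(2)(96485 C/mol)(+0.2835 V) = −54.7 kJ/mol.

−54.7 kJ/mol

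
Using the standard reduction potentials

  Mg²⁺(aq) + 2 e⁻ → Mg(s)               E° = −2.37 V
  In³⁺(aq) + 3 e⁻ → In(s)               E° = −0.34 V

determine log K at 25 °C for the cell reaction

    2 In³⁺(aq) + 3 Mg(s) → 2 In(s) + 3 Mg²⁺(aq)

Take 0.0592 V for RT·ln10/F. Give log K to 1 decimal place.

log K = 205.7

The In³⁺/In couple is reduced (cathode); E°cell = −0.34 − (−2.37) = +2.03 V with n = 6.
At equilibrium E = 0, so log K = nE°cell / 0.0592 = (6)(+2.03) / 0.0592 = 205.7.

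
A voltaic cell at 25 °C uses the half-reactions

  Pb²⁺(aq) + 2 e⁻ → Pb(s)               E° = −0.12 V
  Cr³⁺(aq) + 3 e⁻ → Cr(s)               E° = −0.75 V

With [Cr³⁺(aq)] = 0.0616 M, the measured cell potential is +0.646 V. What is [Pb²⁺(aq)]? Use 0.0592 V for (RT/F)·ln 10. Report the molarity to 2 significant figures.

With Pb²⁺/Pb at the cathode and Cr³⁺/Cr at the anode, E°cell = −0.12 − (−0.75) = +0.63 V (n = 6).
Rearranging E = E° − (0.0592/n)·log Q gives log Q = 6(+0.63 − (+0.646))/0.0592 = −1.622.
Balancing electrons gives 3 Pb²⁺(aq) + 2 Cr(s) → 3 Pb(s) + 2 Cr³⁺(aq); thus Q = [Cr³⁺(aq)]^2 / [Pb²⁺(aq)]^3.
Isolating [Pb²⁺(aq)] in Q = 10^{−1.622} yields log [Pb²⁺(aq)] = −0.266, i.e. 0.54 M.

0.54 M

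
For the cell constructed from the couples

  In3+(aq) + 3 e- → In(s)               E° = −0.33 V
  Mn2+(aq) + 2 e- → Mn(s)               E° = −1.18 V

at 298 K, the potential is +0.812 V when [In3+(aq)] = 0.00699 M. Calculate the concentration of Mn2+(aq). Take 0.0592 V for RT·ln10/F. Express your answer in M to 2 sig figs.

The In³⁺/In couple has the larger reduction potential, so it is the cathode: E°cell = −0.33 − (−1.18) = +0.85 V and n = 6.
From the Nernst equation, log Q = n(E° − E)/0.0592 = 6·(+0.85 − (+0.812))/0.0592 = 3.851.
For 2 In3+(aq) + 3 Mn(s) → 2 In(s) + 3 Mn2+(aq), the reaction quotient is Q = [Mn2+(aq)]^3 / [In3+(aq)]^2.
Solving for the unknown gives log [Mn2+(aq)] = −0.153, so [Mn2+(aq)] ≈ 0.70 M.

0.70 M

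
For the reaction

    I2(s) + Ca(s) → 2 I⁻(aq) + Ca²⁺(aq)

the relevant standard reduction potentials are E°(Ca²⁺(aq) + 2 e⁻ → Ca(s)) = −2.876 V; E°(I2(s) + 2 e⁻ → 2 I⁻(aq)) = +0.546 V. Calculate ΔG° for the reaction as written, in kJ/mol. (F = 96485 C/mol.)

−660 kJ/mol

In the reaction as written I2(s) is reduced, so the I₂/I⁻ couple is the cathode and Ca²⁺/Ca is the anode.
E°cell = +0.546 − (−2.876) = +3.422 V; balancing electrons gives n = 2.
ΔG° = −nFE°cell = −(2)(96485)(+3.422) J/mol = −660 kJ/mol.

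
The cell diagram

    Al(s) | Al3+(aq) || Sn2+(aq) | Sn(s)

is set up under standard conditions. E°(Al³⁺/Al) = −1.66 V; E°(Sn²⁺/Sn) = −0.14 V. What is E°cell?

+1.52 V

By convention the left-hand electrode in cell notation is the anode (oxidation) and the right-hand electrode is the cathode (reduction).
E°cell = E°(right) − E°(left) = −0.14 − (−1.66) = +1.52 V.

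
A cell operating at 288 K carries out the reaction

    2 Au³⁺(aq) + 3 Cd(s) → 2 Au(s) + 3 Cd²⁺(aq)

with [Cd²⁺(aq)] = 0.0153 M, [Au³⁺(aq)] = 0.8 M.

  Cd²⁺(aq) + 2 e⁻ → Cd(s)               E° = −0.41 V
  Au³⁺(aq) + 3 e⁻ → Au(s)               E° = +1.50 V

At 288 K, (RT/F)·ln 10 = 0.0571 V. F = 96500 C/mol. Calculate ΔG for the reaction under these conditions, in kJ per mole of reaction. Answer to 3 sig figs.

E°cell = +1.50 − (−0.41) = +1.91 V; the balanced reaction transfers n = 6 electrons.
Here Q = [Cd²⁺(aq)]^3 / [Au³⁺(aq)]^2 = 5.6×10^−6 (log Q = −5.252), giving E = +1.91 − (0.0571/6)·(−5.252) = +1.9600 V.
Finally ΔG = −nFE = −(6)(96500 C/mol)(+1.9600 V) = −1130 kJ/mol.

−1130 kJ/mol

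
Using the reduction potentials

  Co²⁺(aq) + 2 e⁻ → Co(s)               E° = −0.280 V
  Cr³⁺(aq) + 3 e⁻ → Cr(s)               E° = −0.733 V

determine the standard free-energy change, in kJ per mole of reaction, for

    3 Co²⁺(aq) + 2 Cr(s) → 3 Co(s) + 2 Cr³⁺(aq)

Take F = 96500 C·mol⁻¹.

In the reaction as written Co²⁺(aq) is reduced, so the Co²⁺/Co couple is the cathode and Cr³⁺/Cr is the anode.
E°cell = −0.280 − (−0.733) = +0.453 V; balancing electrons gives n = 6.
ΔG° = −nFE°cell = −(6)(96500)(+0.453) J/mol = −262 kJ/mol.

−262 kJ/mol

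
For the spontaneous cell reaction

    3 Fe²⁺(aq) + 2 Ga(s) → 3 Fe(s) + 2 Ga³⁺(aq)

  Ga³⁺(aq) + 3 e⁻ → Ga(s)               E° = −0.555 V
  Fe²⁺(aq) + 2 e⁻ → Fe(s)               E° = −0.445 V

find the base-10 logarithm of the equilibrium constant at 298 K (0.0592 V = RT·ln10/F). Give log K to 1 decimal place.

The Fe²⁺/Fe couple is reduced (cathode); E°cell = −0.445 − (−0.555) = +0.110 V with n = 6.
At equilibrium E = 0, so log K = nE°cell / 0.0592 = (6)(+0.110) / 0.0592 = 11.1.

log K = 11.1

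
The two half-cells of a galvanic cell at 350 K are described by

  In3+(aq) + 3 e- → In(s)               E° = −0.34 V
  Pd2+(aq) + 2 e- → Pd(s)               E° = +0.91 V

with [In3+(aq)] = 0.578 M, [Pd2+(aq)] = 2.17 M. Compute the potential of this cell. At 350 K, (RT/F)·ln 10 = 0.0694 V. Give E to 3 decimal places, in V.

+1.267 V

The Pd²⁺/Pd couple has the more positive E°, so it is the cathode; In³⁺/In is the anode.
E°cell = +0.91 − (−0.34) = +1.25 V, with n = 6 electrons transferred.
Balancing gives 3 Pd2+(aq) + 2 In(s) → 3 Pd(s) + 2 In3+(aq); hence Q = [In3+(aq)]^2 / [Pd2+(aq)]^3 = 0.0327 (log Q = −1.486).
Applying E = E° − (RT ln10/nF)·log Q gives +1.25 − (0.0694/6)(−1.486) = +1.267 V.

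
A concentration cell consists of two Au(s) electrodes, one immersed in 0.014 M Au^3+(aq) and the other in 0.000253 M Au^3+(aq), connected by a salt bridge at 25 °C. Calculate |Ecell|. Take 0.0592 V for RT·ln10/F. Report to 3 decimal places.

For a concentration cell E°cell = 0, since both electrodes use the same couple.
The compartment with the higher Au^3+(aq) concentration (0.014 M) acts as the cathode; ions are reduced there and produced at the dilute (0.000253 M) anode.
With n = 3, Ecell = −(0.0592/3)·log([dilute]/[conc]) = −(0.0592/3)·log(0.000253/0.014) = +0.034 V.

0.034 V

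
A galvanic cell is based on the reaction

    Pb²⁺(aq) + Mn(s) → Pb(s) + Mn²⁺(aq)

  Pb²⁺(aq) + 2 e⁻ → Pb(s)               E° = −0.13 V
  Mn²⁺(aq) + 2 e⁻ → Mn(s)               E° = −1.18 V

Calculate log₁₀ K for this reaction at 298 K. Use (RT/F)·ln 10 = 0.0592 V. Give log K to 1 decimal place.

log K = 35.5

The Pb²⁺/Pb couple is reduced (cathode); E°cell = −0.13 − (−1.18) = +1.05 V with n = 2.
At equilibrium E = 0, so log K = nE°cell / 0.0592 = (2)(+1.05) / 0.0592 = 35.5.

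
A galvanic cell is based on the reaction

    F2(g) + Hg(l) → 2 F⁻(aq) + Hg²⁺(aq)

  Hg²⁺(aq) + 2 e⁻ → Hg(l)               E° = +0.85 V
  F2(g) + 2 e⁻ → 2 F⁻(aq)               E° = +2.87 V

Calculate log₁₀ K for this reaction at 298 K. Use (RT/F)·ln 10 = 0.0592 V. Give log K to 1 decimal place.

log K = 68.2

The F₂/F⁻ couple is reduced (cathode); E°cell = +2.87 − (+0.85) = +2.02 V with n = 2.
At equilibrium E = 0, so log K = nE°cell / 0.0592 = (2)(+2.02) / 0.0592 = 68.2.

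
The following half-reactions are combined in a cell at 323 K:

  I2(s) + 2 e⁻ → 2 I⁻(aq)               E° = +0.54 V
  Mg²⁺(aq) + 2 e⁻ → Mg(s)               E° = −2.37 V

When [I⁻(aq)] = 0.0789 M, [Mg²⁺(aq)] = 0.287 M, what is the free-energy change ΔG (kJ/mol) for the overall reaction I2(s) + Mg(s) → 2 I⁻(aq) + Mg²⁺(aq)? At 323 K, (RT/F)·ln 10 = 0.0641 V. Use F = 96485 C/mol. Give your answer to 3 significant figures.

With I₂/I⁻ reduced at the cathode, E°cell = +0.54 − (−2.37) = +2.91 V and n = 2.
Here Q = [I⁻(aq)]^2·[Mg²⁺(aq)] = 0.00179 (log Q = −2.748), giving E = +2.91 − (0.0641/2)·(−2.748) = +2.9981 V.
Finally ΔG = −nFE = −(2)(96485 C/mol)(+2.9981 V) = −579 kJ/mol.

−579 kJ/mol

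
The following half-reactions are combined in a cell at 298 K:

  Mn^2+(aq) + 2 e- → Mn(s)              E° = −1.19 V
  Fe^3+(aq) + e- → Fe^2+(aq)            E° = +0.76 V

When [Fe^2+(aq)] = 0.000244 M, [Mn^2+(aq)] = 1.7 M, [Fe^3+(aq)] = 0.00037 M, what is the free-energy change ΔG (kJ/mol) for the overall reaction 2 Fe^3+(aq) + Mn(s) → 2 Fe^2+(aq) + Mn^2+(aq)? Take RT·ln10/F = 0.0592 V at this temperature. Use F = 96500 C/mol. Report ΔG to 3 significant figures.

With Fe³⁺/Fe²⁺ reduced at the cathode, E°cell = +0.76 − (−1.19) = +1.95 V and n = 2.
The reaction quotient is ([Fe^2+(aq)]^2·[Mn^2+(aq)]) / [Fe^3+(aq)]^2 = 0.739; by Nernst, E = +1.95 − (0.0592/2)(−0.131) = +1.9539 V.
Finally ΔG = −nFE = −(2)(96500 C/mol)(+1.9539 V) = −377 kJ/mol.

−377 kJ/mol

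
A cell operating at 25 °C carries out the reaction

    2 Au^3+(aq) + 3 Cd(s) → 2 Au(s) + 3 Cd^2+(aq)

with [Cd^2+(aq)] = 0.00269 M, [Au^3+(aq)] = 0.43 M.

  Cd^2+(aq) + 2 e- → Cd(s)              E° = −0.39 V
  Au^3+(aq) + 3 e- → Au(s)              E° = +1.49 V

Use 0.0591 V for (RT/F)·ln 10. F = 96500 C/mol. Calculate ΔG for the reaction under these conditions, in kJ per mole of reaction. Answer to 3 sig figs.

E°cell = +1.49 − (−0.39) = +1.88 V; the balanced reaction transfers n = 6 electrons.
Here Q = [Cd^2+(aq)]^3 / [Au^3+(aq)]^2 = 1.05×10^−7 (log Q = −6.978), giving E = +1.88 − (0.0591/6)·(−6.978) = +1.9487 V.
ΔG = −nFE = −(6)(96500)(+1.9487) J/mol = −1130 kJ/mol.

−1130 kJ/mol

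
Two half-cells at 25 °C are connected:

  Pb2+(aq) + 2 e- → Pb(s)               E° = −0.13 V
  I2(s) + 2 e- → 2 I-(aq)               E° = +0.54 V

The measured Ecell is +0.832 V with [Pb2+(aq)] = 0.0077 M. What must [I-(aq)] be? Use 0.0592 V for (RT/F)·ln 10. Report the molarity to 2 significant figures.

With I₂/I⁻ at the cathode and Pb²⁺/Pb at the anode, E°cell = +0.54 − (−0.13) = +0.67 V (n = 2).
From the Nernst equation, log Q = n(E° − E)/0.0592 = 2·(+0.67 − (+0.832))/0.0592 = −5.473.
The balanced reaction is I2(s) + Pb(s) → 2 I-(aq) + Pb2+(aq), so Q = [I-(aq)]^2·[Pb2+(aq)].
Isolating [I-(aq)] in Q = 10^{−5.473} yields log [I-(aq)] = −1.680, i.e. 0.021 M.

0.021 M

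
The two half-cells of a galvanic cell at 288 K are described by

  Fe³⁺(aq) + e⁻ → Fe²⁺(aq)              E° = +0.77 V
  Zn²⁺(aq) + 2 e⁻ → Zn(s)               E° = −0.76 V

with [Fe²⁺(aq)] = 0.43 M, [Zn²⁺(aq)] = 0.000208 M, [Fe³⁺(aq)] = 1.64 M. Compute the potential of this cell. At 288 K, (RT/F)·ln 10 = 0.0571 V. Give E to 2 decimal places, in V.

Fe³⁺/Fe²⁺ is reduced (cathode, E° = +0.77 V) and Zn²⁺/Zn is oxidized (anode).
The standard potential is +0.77 − (−0.76) = +1.53 V and the balanced reaction transfers n = 2 electrons.
For the overall reaction 2 Fe³⁺(aq) + Zn(s) → 2 Fe²⁺(aq) + Zn²⁺(aq), Q = ([Fe²⁺(aq)]^2·[Zn²⁺(aq)]) / [Fe³⁺(aq)]^2 = 1.43×10^−5, giving log Q = −4.845.
E = E° − (0.0571/n)·log Q = +1.53 − (0.0571/2)(−4.845) = +1.67 V.

+1.67 V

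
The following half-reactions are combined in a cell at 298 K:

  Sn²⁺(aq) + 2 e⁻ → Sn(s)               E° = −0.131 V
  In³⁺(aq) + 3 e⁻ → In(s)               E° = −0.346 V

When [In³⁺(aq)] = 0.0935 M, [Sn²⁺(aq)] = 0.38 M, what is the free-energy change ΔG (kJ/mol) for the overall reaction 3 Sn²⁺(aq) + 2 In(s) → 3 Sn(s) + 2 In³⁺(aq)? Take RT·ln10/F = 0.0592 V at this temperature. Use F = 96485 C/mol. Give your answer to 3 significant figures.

With Sn²⁺/Sn reduced at the cathode, E°cell = −0.131 − (−0.346) = +0.215 V and n = 6.
Here Q = [In³⁺(aq)]^2 / [Sn²⁺(aq)]^3 = 0.159 (log Q = −0.798), giving E = +0.215 − (0.0592/6)·(−0.798) = +0.2229 V.
Finally ΔG = −nFE = −(6)(96485 C/mol)(+0.2229 V) = −129 kJ/mol.

−129 kJ/mol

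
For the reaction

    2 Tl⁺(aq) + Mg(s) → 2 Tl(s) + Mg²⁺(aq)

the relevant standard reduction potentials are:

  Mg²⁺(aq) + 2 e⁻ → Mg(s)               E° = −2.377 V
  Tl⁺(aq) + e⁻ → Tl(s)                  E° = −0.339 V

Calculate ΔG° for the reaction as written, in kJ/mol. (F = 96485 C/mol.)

In the reaction as written Tl⁺(aq) is reduced, so the Tl⁺/Tl couple is the cathode and Mg²⁺/Mg is the anode.
E°cell = −0.339 − (−2.377) = +2.038 V; balancing electrons gives n = 2.
ΔG° = −nFE°cell = −(2)(96485)(+2.038) J/mol = −393 kJ/mol.

−393 kJ/mol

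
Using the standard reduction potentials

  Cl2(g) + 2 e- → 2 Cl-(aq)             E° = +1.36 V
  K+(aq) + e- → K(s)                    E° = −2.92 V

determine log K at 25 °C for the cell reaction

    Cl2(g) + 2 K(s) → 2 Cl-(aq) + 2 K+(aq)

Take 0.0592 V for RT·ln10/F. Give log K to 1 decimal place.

log K = 144.6

The Cl₂/Cl⁻ couple is reduced (cathode); E°cell = +1.36 − (−2.92) = +4.28 V with n = 2.
At equilibrium E = 0, so log K = nE°cell / 0.0592 = (2)(+4.28) / 0.0592 = 144.6.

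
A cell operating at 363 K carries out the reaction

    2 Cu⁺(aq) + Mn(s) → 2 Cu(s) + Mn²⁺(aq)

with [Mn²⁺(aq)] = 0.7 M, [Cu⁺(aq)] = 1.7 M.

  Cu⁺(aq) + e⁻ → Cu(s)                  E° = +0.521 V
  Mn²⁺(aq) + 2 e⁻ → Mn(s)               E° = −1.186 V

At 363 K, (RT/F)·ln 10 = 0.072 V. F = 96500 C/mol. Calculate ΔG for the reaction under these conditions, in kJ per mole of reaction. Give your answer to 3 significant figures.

The standard cell potential is +0.521 − (−1.186) = +1.707 V, with n = 2 electrons in the balanced equation.
The reaction quotient is [Mn²⁺(aq)] / [Cu⁺(aq)]^2 = 0.242; by Nernst, E = +1.707 − (0.072/2)(−0.616) = +1.7292 V.
Finally ΔG = −nFE = −(2)(96500 C/mol)(+1.7292 V) = −334 kJ/mol.

−334 kJ/mol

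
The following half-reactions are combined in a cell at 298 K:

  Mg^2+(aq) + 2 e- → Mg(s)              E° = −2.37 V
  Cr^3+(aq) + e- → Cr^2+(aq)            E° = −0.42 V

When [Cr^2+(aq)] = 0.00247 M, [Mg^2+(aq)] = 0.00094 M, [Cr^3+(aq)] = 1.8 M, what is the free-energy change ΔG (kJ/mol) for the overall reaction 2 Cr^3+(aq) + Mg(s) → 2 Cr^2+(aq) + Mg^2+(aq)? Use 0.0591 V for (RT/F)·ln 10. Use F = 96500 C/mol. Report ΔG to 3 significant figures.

−426 kJ/mol

E°cell = −0.42 − (−2.37) = +1.95 V; the balanced reaction transfers n = 2 electrons.
Q = ([Cr^2+(aq)]^2·[Mg^2+(aq)]) / [Cr^3+(aq)]^2 = 1.77×10^−9, so log Q = −8.752 and E = +1.95 − (0.0591/2)(−8.752) = +2.2086 V.
Then ΔG = −nFE = −2 × 96500 × +2.2086 J/mol = −426 kJ/mol.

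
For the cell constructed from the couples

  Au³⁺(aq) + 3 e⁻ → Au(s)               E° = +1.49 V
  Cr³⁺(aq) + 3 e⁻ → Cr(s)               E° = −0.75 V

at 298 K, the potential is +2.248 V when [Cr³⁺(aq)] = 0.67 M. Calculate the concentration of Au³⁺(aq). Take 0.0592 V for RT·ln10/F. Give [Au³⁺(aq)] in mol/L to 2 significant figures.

With Au³⁺/Au at the cathode and Cr³⁺/Cr at the anode, E°cell = +1.49 − (−0.75) = +2.24 V (n = 3).
From the Nernst equation, log Q = n(E° − E)/0.0592 = 3·(+2.24 − (+2.248))/0.0592 = −0.405.
Balancing electrons gives Au³⁺(aq) + Cr(s) → Au(s) + Cr³⁺(aq); thus Q = [Cr³⁺(aq)] / [Au³⁺(aq)].
Solving for the unknown gives log [Au³⁺(aq)] = 0.231, so [Au³⁺(aq)] ≈ 1.7 M.

1.7 M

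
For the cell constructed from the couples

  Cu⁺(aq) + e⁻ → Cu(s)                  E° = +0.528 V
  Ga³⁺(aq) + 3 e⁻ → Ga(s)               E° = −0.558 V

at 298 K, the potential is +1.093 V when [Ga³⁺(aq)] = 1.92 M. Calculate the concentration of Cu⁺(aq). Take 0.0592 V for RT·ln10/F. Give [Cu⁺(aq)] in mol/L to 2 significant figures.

1.6 M

With Cu⁺/Cu at the cathode and Ga³⁺/Ga at the anode, E°cell = +0.528 − (−0.558) = +1.086 V (n = 3).
From the Nernst equation, log Q = n(E° − E)/0.0592 = 3·(+1.086 − (+1.093))/0.0592 = −0.355.
Balancing electrons gives 3 Cu⁺(aq) + Ga(s) → 3 Cu(s) + Ga³⁺(aq); thus Q = [Ga³⁺(aq)] / [Cu⁺(aq)]^3.
Solving for the unknown gives log [Cu⁺(aq)] = 0.213, so [Cu⁺(aq)] ≈ 1.6 M.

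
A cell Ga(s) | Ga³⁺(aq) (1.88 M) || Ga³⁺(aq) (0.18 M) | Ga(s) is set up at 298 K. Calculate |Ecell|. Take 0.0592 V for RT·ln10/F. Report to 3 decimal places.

0.020 V

For a concentration cell E°cell = 0, since both electrodes use the same couple.
The compartment with the higher Ga³⁺(aq) concentration (1.88 M) acts as the cathode; ions are reduced there and produced at the dilute (0.18 M) anode.
With n = 3, Ecell = −(0.0592/3)·log([dilute]/[conc]) = −(0.0592/3)·log(0.18/1.88) = +0.020 V.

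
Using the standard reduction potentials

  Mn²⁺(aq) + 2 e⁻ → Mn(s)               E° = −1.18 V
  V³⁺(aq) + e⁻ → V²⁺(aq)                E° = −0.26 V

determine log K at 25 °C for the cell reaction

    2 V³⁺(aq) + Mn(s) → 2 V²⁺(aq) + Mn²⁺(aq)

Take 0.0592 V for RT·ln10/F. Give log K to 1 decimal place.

log K = 31.1

The V³⁺/V²⁺ couple is reduced (cathode); E°cell = −0.26 − (−1.18) = +0.92 V with n = 2.
At equilibrium E = 0, so log K = nE°cell / 0.0592 = (2)(+0.92) / 0.0592 = 31.1.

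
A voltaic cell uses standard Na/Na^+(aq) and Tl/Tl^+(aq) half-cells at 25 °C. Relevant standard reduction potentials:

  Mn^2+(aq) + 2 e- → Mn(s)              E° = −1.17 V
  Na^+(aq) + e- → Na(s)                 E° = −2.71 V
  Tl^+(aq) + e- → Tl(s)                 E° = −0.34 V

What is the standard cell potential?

The Tl⁺/Tl couple has the higher E°, so Tl ion is reduced (cathode) and Na is oxidized (anode).
E°cell = E°(cathode) − E°(anode) = −0.34 − (−2.71) = +2.37 V.

+2.37 V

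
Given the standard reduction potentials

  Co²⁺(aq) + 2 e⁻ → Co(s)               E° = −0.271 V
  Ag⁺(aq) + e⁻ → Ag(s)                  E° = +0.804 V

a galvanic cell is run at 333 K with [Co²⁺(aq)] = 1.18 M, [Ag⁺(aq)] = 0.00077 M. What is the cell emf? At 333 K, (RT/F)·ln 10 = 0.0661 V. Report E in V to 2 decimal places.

Ag⁺/Ag is reduced (cathode, E° = +0.804 V) and Co²⁺/Co is oxidized (anode).
E°cell = E°cat − E°an = +0.804 − (−0.271) = +1.075 V; n = 2.
For the overall reaction 2 Ag⁺(aq) + Co(s) → 2 Ag(s) + Co²⁺(aq), Q = [Co²⁺(aq)] / [Ag⁺(aq)]^2 = 1.99×10^6, giving log Q = 6.299.
By the Nernst equation, E = +1.075 − (0.0661/2)·(6.299) = +0.87 V.

+0.87 V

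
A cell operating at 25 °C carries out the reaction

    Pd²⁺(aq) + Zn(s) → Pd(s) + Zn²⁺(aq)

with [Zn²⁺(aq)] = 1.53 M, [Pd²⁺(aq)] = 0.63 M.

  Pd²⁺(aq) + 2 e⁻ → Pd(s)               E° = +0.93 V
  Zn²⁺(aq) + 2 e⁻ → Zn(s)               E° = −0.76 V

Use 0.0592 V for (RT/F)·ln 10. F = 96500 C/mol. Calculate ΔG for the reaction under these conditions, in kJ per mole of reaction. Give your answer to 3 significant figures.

E°cell = +0.93 − (−0.76) = +1.69 V; the balanced reaction transfers n = 2 electrons.
The reaction quotient is [Zn²⁺(aq)] / [Pd²⁺(aq)] = 2.43; by Nernst, E = +1.69 − (0.0592/2)(0.385) = +1.6786 V.
Then ΔG = −nFE = −2 × 96500 × +1.6786 J/mol = −324 kJ/mol.

−324 kJ/mol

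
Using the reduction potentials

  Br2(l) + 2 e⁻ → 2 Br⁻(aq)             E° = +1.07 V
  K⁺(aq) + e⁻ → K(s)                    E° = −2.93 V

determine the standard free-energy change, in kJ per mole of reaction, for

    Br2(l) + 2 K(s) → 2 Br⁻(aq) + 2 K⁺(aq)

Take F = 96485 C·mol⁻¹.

In the reaction as written Br2(l) is reduced, so the Br₂/Br⁻ couple is the cathode and K⁺/K is the anode.
E°cell = +1.07 − (−2.93) = +4.00 V; balancing electrons gives n = 2.
ΔG° = −nFE°cell = −(2)(96485)(+4.00) J/mol = −772 kJ/mol.

−772 kJ/mol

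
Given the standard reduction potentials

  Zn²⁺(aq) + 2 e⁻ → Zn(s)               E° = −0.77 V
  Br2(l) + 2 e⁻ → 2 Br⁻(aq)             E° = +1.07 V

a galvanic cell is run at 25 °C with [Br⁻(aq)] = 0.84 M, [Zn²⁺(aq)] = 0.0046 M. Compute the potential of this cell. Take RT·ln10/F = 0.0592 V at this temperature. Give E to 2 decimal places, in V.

+1.91 V

The Br₂/Br⁻ couple has the more positive E°, so it is the cathode; Zn²⁺/Zn is the anode.
The standard potential is +1.07 − (−0.77) = +1.84 V and the balanced reaction transfers n = 2 electrons.
The balanced reaction is Br2(l) + Zn(s) → 2 Br⁻(aq) + Zn²⁺(aq), so Q = [Br⁻(aq)]^2·[Zn²⁺(aq)] = 0.00325 and log Q = −2.489.
Applying E = E° − (RT ln10/nF)·log Q gives +1.84 − (0.0592/2)(−2.489) = +1.91 V.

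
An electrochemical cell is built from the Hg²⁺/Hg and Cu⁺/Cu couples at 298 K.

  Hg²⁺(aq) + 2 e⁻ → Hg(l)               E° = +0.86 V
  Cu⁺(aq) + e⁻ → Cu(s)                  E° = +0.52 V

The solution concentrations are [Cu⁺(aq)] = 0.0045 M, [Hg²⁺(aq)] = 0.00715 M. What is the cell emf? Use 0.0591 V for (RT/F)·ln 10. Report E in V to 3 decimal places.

+0.415 V

Hg²⁺/Hg is reduced (cathode, E° = +0.86 V) and Cu⁺/Cu is oxidized (anode).
E°cell = E°cat − E°an = +0.86 − (+0.52) = +0.34 V; n = 2.
For the overall reaction Hg²⁺(aq) + 2 Cu(s) → Hg(l) + 2 Cu⁺(aq), Q = [Cu⁺(aq)]^2 / [Hg²⁺(aq)] = 0.00283, giving log Q = −2.548.
E = E° − (0.0591/n)·log Q = +0.34 − (0.0591/2)(−2.548) = +0.415 V.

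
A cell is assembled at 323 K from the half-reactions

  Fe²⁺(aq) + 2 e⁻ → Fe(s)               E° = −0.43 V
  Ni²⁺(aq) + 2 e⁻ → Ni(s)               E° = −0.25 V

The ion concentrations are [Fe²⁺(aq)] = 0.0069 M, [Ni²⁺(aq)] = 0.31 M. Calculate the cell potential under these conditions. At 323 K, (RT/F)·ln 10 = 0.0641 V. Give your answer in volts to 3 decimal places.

+0.233 V

Since E°(Ni²⁺/Ni) > E°(Fe²⁺/Fe), Ni²⁺/Ni serves as the cathode.
E°cell = −0.25 − (−0.43) = +0.18 V, with n = 2 electrons transferred.
The balanced reaction is Ni²⁺(aq) + Fe(s) → Ni(s) + Fe²⁺(aq), so Q = [Fe²⁺(aq)] / [Ni²⁺(aq)] = 0.0223 and log Q = −1.653.
Applying E = E° − (RT ln10/nF)·log Q gives +0.18 − (0.0641/2)(−1.653) = +0.233 V.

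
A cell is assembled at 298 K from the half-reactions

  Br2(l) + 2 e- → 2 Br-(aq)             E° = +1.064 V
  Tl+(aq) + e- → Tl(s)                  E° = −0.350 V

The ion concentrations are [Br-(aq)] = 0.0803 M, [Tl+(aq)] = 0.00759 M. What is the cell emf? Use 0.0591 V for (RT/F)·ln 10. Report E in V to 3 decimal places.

Br₂/Br⁻ is reduced (cathode, E° = +1.064 V) and Tl⁺/Tl is oxidized (anode).
The standard potential is +1.064 − (−0.350) = +1.414 V and the balanced reaction transfers n = 2 electrons.
Balancing gives Br2(l) + 2 Tl(s) → 2 Br-(aq) + 2 Tl+(aq); hence Q = [Br-(aq)]^2·[Tl+(aq)]^2 = 3.71×10^−7 (log Q = −6.430).
By the Nernst equation, E = +1.414 − (0.0591/2)·(−6.430) = +1.604 V.

+1.604 V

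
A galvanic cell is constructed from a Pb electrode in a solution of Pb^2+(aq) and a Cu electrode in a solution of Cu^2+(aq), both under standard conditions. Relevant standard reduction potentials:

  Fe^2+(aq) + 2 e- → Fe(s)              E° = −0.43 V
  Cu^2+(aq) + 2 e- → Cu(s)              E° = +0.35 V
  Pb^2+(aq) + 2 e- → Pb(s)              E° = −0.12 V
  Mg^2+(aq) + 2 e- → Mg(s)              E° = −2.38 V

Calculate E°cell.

The Cu²⁺/Cu couple has the higher E°, so Cu ion is reduced (cathode) and Pb is oxidized (anode).
E°cell = E°(cathode) − E°(anode) = +0.35 − (−0.12) = +0.47 V.

+0.47 V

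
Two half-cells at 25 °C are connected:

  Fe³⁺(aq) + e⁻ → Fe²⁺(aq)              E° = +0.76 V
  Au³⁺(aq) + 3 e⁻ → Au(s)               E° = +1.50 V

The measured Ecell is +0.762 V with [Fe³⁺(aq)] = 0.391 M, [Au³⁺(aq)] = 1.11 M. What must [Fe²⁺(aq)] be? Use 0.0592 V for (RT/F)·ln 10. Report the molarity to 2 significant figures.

0.89 M

Au³⁺/Au is the cathode (higher E°); E°cell = +1.50 − (+0.76) = +0.74 V with n = 3.
From the Nernst equation, log Q = n(E° − E)/0.0592 = 3·(+0.74 − (+0.762))/0.0592 = −1.115.
For Au³⁺(aq) + 3 Fe²⁺(aq) → Au(s) + 3 Fe³⁺(aq), the reaction quotient is Q = [Fe³⁺(aq)]^3 / ([Au³⁺(aq)]·[Fe²⁺(aq)]^3).
Isolating [Fe²⁺(aq)] in Q = 10^{−1.115} yields log [Fe²⁺(aq)] = −0.051, i.e. 0.89 M.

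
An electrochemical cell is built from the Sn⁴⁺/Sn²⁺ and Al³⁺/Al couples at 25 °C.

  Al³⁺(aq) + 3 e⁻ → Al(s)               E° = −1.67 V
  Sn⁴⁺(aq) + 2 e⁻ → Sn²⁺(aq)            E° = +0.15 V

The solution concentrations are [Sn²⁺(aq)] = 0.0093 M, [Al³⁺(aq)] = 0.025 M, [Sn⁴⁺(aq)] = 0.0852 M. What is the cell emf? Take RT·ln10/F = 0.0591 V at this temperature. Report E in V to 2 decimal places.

+1.88 V

The Sn⁴⁺/Sn²⁺ couple has the more positive E°, so it is the cathode; Al³⁺/Al is the anode.
E°cell = +0.15 − (−1.67) = +1.82 V, with n = 6 electrons transferred.
For the overall reaction 3 Sn⁴⁺(aq) + 2 Al(s) → 3 Sn²⁺(aq) + 2 Al³⁺(aq), Q = ([Sn²⁺(aq)]^3·[Al³⁺(aq)]^2) / [Sn⁴⁺(aq)]^3 = 8.13×10^−7, giving log Q = −6.090.
By the Nernst equation, E = +1.82 − (0.0591/6)·(−6.090) = +1.88 V.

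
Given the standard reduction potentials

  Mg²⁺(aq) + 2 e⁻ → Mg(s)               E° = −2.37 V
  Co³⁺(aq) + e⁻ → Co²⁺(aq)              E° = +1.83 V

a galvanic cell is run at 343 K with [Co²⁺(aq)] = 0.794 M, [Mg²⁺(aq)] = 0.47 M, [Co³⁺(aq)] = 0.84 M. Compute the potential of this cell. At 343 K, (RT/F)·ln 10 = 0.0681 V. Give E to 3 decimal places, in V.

+4.213 V

Co³⁺/Co²⁺ is reduced (cathode, E° = +1.83 V) and Mg²⁺/Mg is oxidized (anode).
E°cell = E°cat − E°an = +1.83 − (−2.37) = +4.20 V; n = 2.
For the overall reaction 2 Co³⁺(aq) + Mg(s) → 2 Co²⁺(aq) + Mg²⁺(aq), Q = ([Co²⁺(aq)]^2·[Mg²⁺(aq)]) / [Co³⁺(aq)]^2 = 0.42, giving log Q = −0.377.
E = E° − (0.0681/n)·log Q = +4.20 − (0.0681/2)(−0.377) = +4.213 V.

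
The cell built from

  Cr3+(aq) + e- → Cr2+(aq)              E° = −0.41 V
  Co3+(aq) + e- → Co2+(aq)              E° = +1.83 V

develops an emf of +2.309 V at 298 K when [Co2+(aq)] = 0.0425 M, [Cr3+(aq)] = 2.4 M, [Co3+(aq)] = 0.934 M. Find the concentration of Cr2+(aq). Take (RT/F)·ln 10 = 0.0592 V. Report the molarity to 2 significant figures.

1.6 M

The Co³⁺/Co²⁺ couple has the larger reduction potential, so it is the cathode: E°cell = +1.83 − (−0.41) = +2.24 V and n = 1.
Rearranging E = E° − (0.0592/n)·log Q gives log Q = 1(+2.24 − (+2.309))/0.0592 = −1.166.
Balancing electrons gives Co3+(aq) + Cr2+(aq) → Co2+(aq) + Cr3+(aq); thus Q = ([Co2+(aq)]·[Cr3+(aq)]) / ([Co3+(aq)]·[Cr2+(aq)]).
Isolating [Cr2+(aq)] in Q = 10^{−1.166} yields log [Cr2+(aq)] = 0.204, i.e. 1.6 M.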